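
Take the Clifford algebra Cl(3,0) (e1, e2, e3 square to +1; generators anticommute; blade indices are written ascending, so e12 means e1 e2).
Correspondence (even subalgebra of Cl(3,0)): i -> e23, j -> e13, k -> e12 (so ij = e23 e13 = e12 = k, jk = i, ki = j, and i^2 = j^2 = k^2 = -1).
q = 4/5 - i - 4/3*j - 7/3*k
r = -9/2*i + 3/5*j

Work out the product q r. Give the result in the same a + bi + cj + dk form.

In blades: q = 4/5 - 7/3*e12 - 4/3*e13 - e23, r = 3/5*e13 - 9/2*e23.
Distribute q over r term by term (generator squares from the signature, products reordered to ascending indices): (4/5)*r = 12/25*e13 - 18/5*e23; (-7/3*e12)*r = 21/2*e13 + 7/5*e23; (-4/3*e13)*r = 4/5 - 6*e12; (-e23)*r = -9/2 - 3/5*e12.
Sum: -37/10 - 33/5*e12 + 549/50*e13 - 11/5*e23; translating back through the correspondence:
Answer: -37/10 - 11/5*i + 549/50*j - 33/5*k


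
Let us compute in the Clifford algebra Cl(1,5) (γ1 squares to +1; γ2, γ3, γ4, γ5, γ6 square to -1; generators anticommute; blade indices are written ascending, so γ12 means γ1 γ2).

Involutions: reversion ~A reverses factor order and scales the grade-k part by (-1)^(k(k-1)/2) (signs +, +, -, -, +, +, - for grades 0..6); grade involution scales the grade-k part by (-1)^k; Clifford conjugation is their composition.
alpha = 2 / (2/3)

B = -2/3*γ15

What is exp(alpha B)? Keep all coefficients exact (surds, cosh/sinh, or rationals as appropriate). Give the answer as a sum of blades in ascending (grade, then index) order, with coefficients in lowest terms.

B^2 = (-2/3)^2*(γ15)^2 = 4/9*(+1) = 4/9 (a basis 2-blade squares to minus the product of its generators' squares).
B^2 = 4/9 — the positive square puts this in the hyperbolic regime; l = 2/3, alpha*l = 2, so exp(alpha B) = cosh(2) + (sinh(2)/(2/3))*B = cosh(2) + (3*sinh(2)/2)*B.
Answer: cosh(2) - sinh(2)*γ15


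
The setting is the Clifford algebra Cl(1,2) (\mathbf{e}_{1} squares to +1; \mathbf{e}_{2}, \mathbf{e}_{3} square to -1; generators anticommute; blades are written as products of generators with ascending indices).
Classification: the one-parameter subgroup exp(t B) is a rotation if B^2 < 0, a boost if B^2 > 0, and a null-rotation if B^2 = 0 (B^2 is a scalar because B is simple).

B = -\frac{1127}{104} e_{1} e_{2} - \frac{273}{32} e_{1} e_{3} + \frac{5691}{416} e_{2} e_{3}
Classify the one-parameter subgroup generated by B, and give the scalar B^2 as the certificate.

B^2 term by term: the squares give (-\frac{1127}{104})^2*(e_{1} e_{2})^2 + (-\frac{273}{32})^2*(e_{1} e_{3})^2 + (\frac{5691}{416})^2*(e_{2} e_{3})^2 = \frac{1270129}{10816}*(+1) + \frac{74529}{1024}*(+1) + \frac{32387481}{173056}*(-1) = \frac{49}{16} (each basis 2-blade squares to minus the product of its generators' squares); cross terms between blades sharing an index anticommute and cancel. So B^2 = \frac{49}{16}.
Answer: boost, certificate B^2 = \frac{49}{16}. Key observation: B^2 = \frac{49}{16} is a conjugation invariant, so its sign decides the class regardless of the surface form of B.


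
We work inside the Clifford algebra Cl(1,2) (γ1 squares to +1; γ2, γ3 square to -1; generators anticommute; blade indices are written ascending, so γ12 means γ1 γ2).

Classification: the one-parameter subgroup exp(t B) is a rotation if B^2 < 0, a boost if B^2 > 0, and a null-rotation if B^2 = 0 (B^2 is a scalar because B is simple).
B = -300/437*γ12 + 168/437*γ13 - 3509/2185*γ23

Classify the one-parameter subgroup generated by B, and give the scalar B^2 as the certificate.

B^2 term by term: the squares give (-300/437)^2*(γ12)^2 + (168/437)^2*(γ13)^2 + (-3509/2185)^2*(γ23)^2 = 90000/190969*(+1) + 28224/190969*(+1) + 12313081/4774225*(-1) = -49/25 (each basis 2-blade squares to minus the product of its generators' squares); cross terms between blades sharing an index anticommute and cancel. So B^2 = -49/25.
Answer: rotation, certificate B^2 = -49/25. The class reads off the invariant scalar -49/25 directly.


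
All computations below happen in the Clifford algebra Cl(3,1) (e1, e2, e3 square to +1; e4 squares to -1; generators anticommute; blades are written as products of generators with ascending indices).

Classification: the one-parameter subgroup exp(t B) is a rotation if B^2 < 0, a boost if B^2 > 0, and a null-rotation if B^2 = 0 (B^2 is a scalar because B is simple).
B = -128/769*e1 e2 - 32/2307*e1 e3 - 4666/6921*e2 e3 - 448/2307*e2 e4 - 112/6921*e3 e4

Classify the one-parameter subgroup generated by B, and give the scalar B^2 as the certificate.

B^2 term by term: the squares give (-128/769)^2*(e1 e2)^2 + (-32/2307)^2*(e1 e3)^2 + (-4666/6921)^2*(e2 e3)^2 + (-448/2307)^2*(e2 e4)^2 + (-112/6921)^2*(e3 e4)^2 = 16384/591361*(-1) + 1024/5322249*(-1) + 21771556/47900241*(-1) + 200704/5322249*(+1) + 12544/47900241*(+1) = -4/9 (each basis 2-blade squares to minus the product of its generators' squares); cross terms between blades sharing an index anticommute and cancel; the commuting (index-disjoint) pairs give grade-4 terms 2*c*c'*(blade product), which cancel blade by blade — e1 e2 e3 e4: 28672/5322249 - 28672/5322249 = 0 — confirming B is simple. So B^2 = -4/9.
Answer: rotation, certificate B^2 = -4/9. The invariant at work: B^2 = -4/9 is unchanged by conjugation, hence its sign classifies the subgroup whatever basis B is written in.


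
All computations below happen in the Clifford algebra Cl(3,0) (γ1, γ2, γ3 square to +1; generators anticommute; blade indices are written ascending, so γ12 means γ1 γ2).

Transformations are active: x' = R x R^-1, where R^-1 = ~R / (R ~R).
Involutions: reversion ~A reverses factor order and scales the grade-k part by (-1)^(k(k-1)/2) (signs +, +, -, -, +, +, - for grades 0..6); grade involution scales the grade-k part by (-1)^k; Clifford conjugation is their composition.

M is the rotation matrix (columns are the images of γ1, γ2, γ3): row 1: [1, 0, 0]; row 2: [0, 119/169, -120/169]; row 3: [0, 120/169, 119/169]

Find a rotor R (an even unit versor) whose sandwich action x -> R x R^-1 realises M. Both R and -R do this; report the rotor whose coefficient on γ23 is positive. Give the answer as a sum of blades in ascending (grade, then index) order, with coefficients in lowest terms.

Method: write R = a + b12*γ12 + b13*γ13 + b23*γ23 with a^2 + b12^2 + b13^2 + b23^2 = 1 (so R^-1 = ~R). Expanding the columns R e_j ~R gives tr M = 4a^2 - 1 and, from the antisymmetric part, M21 - M12 = -4a*b12, M13 - M31 = 4a*b13, M32 - M23 = -4a*b23.
Here tr M = 407/169, so a^2 = (1 + tr M)/4 = 144/169 and a = ±12/13. Taking a = 12/13: M21 - M12 = 0, M13 - M31 = 0, M32 - M23 = 240/169, giving b12 = 0, b13 = 0, b23 = -5/13, i.e. R = 12/13 - 5/13*γ23.
Its γ23 coefficient is negative, so report the other preimage -R.
Answer: -12/13 + 5/13*γ23. Recall the cover is two-to-one: with M of trace 407/169, both preimages act alike, and the stated γ23 sign chooses the sheet.


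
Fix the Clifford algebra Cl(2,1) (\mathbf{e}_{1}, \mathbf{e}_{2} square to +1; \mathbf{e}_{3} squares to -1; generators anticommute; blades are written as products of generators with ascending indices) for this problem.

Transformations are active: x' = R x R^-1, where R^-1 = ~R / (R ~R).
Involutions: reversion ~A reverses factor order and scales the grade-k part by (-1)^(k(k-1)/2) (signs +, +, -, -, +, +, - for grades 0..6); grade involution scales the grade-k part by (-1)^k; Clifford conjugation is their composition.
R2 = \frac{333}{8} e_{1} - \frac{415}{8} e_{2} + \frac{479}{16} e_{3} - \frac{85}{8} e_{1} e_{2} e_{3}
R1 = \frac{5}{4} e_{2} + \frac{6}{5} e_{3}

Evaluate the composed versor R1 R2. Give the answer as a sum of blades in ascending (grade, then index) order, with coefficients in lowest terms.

Distribute over the terms of R1 (each basis-blade product reordered to ascending indices, repeated generators contracted through their squares):
(\frac{5}{4} e_{2}) R2 = -\frac{2075}{32} - \frac{1665}{32} e_{1} e_{2} + \frac{425}{32} e_{1} e_{3} + \frac{2395}{64} e_{2} e_{3}
(\frac{6}{5} e_{3}) R2 = -\frac{1437}{40} + \frac{51}{4} e_{1} e_{2} - \frac{999}{20} e_{1} e_{3} + \frac{249}{4} e_{2} e_{3}
Summing the partial products and collecting blades:
Answer: -\frac{16123}{160} - \frac{1257}{32} e_{1} e_{2} - \frac{5867}{160} e_{1} e_{3} + \frac{6379}{64} e_{2} e_{3}


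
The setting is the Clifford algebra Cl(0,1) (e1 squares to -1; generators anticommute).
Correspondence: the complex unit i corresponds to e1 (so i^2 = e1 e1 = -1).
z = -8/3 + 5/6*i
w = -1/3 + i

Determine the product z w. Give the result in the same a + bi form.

In blades: z = -8/3 + 5/6*e1, w = -1/3 + e1.
Distribute z over w term by term (generator squares from the signature, products reordered to ascending indices): (-8/3)*w = 8/9 - 8/3*e1; (5/6*e1)*w = -5/6 - 5/18*e1.
Sum: 1/18 - 53/18*e1; translating back through the correspondence:
Answer: 1/18 - 53/18*i


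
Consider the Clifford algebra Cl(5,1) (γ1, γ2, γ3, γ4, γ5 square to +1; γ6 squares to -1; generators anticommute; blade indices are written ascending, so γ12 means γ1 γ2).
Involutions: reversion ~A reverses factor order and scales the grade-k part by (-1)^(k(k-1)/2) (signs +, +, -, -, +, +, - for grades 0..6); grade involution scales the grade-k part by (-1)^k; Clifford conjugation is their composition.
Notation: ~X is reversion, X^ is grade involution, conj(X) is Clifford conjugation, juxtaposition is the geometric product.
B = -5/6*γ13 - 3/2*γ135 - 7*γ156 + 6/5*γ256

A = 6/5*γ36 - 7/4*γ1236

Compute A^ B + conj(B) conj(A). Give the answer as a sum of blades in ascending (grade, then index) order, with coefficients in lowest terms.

first term: γ16 + 35/24*γ26 - 21/2*γ135 - 9/5*γ156 - 1081/100*γ235 - 21/8*γ256
second term: -γ16 - 35/24*γ26 - 21/2*γ135 - 9/5*γ156 - 1081/100*γ235 - 21/8*γ256
Answer: -21*γ135 - 18/5*γ156 - 1081/50*γ235 - 21/4*γ256


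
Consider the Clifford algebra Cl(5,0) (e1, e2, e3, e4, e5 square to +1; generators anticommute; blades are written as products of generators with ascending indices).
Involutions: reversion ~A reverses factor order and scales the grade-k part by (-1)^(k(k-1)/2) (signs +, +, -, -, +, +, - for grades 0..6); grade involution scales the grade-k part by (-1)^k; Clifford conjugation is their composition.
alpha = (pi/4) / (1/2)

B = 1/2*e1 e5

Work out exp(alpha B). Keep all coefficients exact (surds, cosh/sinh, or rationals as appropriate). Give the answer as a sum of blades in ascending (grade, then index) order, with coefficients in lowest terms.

B^2 = (1/2)^2*(e1 e5)^2 = 1/4*(-1) = -1/4 (a basis 2-blade squares to minus the product of its generators' squares).
B^2 = -1/4 — the series telescopes trigonometrically here: l = 1/2, alpha*l = pi/4, so exp(alpha B) = cos(pi/4) + (sin(pi/4)/(1/2))*B = sqrt(2)/2 + (sqrt(2))*B.
Answer: sqrt(2)/2 + sqrt(2)/2*e1 e5


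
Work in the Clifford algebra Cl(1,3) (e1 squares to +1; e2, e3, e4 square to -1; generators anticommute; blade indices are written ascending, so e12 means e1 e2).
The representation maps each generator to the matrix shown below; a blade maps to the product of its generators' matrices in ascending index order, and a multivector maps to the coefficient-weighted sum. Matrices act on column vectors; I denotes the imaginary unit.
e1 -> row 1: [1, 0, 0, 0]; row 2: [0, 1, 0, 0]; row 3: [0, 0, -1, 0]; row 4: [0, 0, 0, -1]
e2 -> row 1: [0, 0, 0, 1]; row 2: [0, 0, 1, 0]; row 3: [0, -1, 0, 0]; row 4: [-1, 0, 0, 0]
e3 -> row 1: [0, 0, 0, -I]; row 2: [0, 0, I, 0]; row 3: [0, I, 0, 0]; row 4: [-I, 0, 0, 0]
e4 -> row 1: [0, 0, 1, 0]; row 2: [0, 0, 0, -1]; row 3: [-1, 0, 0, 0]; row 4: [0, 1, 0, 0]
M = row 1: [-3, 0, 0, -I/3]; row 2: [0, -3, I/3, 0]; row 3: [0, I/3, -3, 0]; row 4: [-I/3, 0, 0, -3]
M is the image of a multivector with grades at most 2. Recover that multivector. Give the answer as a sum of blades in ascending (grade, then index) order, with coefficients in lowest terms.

Method: the blade images are trace-orthogonal — tr(rho(e_A) rho(e_B)^-1) = 4 if A = B and 0 otherwise — and rho(e_A)^-1 = (e_A)^2 * rho(e_A) with (e_A)^2 = +1 or -1, so the coefficient of e_A in the preimage is (e_A)^2 * tr(M rho(e_A))/4.
Nonzero projections over blades of grade <= 2: 1: (1)^2 = +1, tr(M 1) = -12, coefficient -3; e3: (e3)^2 = -1, tr(M rho(e3)) = -4/3, coefficient 1/3. Every other blade of grade <= 2 projects to 0.
Answer: -3 + 1/3*e3


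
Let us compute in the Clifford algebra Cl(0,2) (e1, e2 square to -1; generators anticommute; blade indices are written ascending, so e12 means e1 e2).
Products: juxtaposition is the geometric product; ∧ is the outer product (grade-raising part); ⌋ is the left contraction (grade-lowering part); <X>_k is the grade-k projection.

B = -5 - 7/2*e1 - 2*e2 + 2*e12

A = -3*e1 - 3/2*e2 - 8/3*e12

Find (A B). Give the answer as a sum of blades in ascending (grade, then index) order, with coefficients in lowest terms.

step 1: -49/6 + 20/3*e1 + 137/6*e2 + 169/12*e12
Answer: -49/6 + 20/3*e1 + 137/6*e2 + 169/12*e12


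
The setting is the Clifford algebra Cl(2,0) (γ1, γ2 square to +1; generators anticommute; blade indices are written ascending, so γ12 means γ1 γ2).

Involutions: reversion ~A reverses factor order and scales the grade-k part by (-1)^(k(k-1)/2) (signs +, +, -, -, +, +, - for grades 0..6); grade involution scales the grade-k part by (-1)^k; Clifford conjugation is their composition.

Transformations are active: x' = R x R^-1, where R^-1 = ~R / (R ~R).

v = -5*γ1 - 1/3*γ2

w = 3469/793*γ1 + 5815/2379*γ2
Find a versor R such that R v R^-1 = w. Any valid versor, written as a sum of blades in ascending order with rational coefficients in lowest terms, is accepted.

Sketch: the shared square 226/9 makes R = v + w = -496/793*γ1 + 1674/793*γ2 the natural versor; its sandwich fixes that direction, negates (v - w)/2, and sends v to w.
Answer: -496/793*γ1 + 1674/793*γ2


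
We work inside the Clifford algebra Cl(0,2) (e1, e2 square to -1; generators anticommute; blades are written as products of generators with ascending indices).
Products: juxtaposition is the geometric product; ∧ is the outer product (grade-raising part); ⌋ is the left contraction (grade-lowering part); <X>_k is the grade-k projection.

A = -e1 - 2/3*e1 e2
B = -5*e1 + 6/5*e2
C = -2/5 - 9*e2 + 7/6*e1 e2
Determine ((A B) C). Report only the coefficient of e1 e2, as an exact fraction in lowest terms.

step 1: -5 + 4/5*e1 + 10/3*e2 - 6/5*e1 e2
step 2: 167/5 - 1627/225*e1 + 641/15*e2 - 1883/150*e1 e2
Answer: -1883/150


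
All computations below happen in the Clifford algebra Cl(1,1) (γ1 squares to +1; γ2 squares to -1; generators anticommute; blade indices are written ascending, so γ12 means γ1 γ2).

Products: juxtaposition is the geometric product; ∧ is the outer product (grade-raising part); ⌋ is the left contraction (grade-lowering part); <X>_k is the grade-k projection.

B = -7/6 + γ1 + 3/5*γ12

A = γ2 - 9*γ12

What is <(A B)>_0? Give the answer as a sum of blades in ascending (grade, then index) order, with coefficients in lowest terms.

step 1: -27/5 + 3/5*γ1 + 47/6*γ2 + 19/2*γ12
step 2: -27/5
Answer: -27/5


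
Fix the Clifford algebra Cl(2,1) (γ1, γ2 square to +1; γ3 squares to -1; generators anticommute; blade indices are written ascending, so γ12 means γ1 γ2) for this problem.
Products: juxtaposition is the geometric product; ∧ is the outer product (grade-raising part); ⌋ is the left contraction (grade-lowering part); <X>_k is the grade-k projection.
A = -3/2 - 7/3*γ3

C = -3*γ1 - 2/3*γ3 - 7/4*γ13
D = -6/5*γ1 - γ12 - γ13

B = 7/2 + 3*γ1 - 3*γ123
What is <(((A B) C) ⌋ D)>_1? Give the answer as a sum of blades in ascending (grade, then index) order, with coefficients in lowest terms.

step 1: -21/4 - 9/2*γ1 - 49/6*γ3 - 7*γ12 + 7*γ13 + 9/2*γ123
step 2: -151/36 + 833/24*γ1 - 105/8*γ2 + 259/8*γ3 + 3*γ12 - 197/16*γ13 - 103/4*γ23 + 14/3*γ123
step 3: -2107/80 - 607/15*γ1 - 833/24*γ2 - 833/24*γ3 + 151/36*γ12 + 151/36*γ13
step 4: -607/15*γ1 - 833/24*γ2 - 833/24*γ3
Answer: -607/15*γ1 - 833/24*γ2 - 833/24*γ3


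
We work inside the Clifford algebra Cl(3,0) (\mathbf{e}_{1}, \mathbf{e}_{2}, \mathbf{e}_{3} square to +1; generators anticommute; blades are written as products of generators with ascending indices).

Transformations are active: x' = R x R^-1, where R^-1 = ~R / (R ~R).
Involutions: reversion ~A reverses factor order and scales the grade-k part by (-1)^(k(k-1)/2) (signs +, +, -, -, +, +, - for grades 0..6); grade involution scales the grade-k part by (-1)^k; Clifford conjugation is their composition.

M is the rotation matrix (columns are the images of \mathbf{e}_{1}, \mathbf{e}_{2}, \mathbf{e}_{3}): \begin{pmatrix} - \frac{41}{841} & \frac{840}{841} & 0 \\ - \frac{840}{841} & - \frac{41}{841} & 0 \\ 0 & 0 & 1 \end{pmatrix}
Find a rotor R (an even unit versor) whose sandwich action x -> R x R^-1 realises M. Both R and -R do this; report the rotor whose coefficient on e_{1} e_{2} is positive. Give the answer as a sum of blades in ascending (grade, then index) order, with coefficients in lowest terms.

Method: write R = a + b12*e_{1} e_{2} + b13*e_{1} e_{3} + b23*e_{2} e_{3} with a^2 + b12^2 + b13^2 + b23^2 = 1 (so R^-1 = ~R). Expanding the columns R e_j ~R gives tr M = 4a^2 - 1 and, from the antisymmetric part, M21 - M12 = -4a*b12, M13 - M31 = 4a*b13, M32 - M23 = -4a*b23.
Here tr M = \frac{759}{841}, so a^2 = (1 + tr M)/4 = \frac{400}{841} and a = ±\frac{20}{29}. Taking a = \frac{20}{29}: M21 - M12 = -\frac{1680}{841}, M13 - M31 = 0, M32 - M23 = 0, giving b12 = \frac{21}{29}, b13 = 0, b23 = 0, i.e. R = \frac{20}{29} + \frac{21}{29} e_{1} e_{2}.
Its e_{1} e_{2} coefficient is already positive.
Answer: \frac{20}{29} + \frac{21}{29} e_{1} e_{2}. Key observation: the double cover Spin(3) -> SO(3) sends R and -R to the same matrix (trace \frac{759}{841} here), so the stated sign of the e_{1} e_{2} coefficient is what selects one sheet.


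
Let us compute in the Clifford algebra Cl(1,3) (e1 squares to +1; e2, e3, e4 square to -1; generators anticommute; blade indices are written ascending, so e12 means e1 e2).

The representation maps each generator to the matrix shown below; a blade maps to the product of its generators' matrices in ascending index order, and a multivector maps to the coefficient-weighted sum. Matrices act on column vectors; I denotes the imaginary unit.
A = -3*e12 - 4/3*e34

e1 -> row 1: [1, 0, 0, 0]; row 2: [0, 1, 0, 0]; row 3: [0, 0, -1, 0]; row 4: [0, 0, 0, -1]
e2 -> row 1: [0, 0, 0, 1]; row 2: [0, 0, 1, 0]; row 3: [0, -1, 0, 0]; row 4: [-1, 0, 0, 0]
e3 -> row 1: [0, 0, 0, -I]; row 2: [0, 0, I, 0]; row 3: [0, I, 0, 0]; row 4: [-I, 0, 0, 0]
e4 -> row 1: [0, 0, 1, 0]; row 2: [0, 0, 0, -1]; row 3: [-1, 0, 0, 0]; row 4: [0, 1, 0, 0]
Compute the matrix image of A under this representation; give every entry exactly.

Bivector images (products of the table entries): rho(e12) = rho(e1)rho(e2) = row 1: [0, 0, 0, 1]; row 2: [0, 0, 1, 0]; row 3: [0, 1, 0, 0]; row 4: [1, 0, 0, 0]; rho(e34) = rho(e3)rho(e4) = row 1: [0, -I, 0, 0]; row 2: [-I, 0, 0, 0]; row 3: [0, 0, 0, -I]; row 4: [0, 0, -I, 0].
M = (-3)*rho(e12) + (-4/3)*rho(e34), summed entrywise:
Answer: row 1: [0, 4*I/3, 0, -3]; row 2: [4*I/3, 0, -3, 0]; row 3: [0, -3, 0, 4*I/3]; row 4: [-3, 0, 4*I/3, 0]


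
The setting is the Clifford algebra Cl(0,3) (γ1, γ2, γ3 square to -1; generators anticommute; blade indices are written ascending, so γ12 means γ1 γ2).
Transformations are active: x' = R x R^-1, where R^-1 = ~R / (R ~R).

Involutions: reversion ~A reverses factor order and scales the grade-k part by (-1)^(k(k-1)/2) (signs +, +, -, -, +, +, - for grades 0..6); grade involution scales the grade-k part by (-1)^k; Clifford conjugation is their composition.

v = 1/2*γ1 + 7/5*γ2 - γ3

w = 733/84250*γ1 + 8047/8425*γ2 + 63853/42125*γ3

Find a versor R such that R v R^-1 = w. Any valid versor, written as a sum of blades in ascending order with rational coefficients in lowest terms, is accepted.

Reasoning: v^2 = w^2 = -321/100 since conjugation preserves the quadratic form; R = v + w = 21429/42125*γ1 + 19842/8425*γ2 + 21728/42125*γ3 is then valid when invertible, keeping its own part and reversing (v - w)/2.
Answer: 21429/42125*γ1 + 19842/8425*γ2 + 21728/42125*γ3


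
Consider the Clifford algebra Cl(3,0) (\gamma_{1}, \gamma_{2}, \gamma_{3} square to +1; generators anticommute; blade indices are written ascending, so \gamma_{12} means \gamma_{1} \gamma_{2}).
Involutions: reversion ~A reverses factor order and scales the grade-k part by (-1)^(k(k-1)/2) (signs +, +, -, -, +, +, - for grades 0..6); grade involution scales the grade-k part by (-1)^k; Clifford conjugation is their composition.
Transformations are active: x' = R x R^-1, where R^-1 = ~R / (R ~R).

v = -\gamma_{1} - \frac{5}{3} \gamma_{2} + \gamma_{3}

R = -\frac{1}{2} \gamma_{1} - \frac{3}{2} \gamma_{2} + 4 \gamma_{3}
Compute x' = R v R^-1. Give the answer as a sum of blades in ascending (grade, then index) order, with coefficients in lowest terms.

~R = -\frac{1}{2} \gamma_{1} - \frac{3}{2} \gamma_{2} + 4 \gamma_{3}, and R ~R = \frac{37}{2}, so R^-1 = ~R / (\frac{37}{2}).
R v = 7 - \frac{2}{3} \gamma_{12} + \frac{7}{2} \gamma_{13} + \frac{31}{6} \gamma_{23}
Answer: \frac{23}{37} \gamma_{1} + \frac{59}{111} \gamma_{2} + \frac{75}{37} \gamma_{3}


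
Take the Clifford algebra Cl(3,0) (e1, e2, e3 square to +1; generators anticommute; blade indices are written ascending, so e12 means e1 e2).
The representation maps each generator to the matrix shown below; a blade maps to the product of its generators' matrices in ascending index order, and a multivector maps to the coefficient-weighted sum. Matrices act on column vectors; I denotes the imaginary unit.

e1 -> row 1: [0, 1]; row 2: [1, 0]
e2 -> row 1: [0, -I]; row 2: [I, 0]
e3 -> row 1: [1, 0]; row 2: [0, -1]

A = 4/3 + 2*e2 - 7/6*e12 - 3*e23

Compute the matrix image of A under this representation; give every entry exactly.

Bivector images (products of the table entries): rho(e12) = rho(e1)rho(e2) = row 1: [I, 0]; row 2: [0, -I]; rho(e23) = rho(e2)rho(e3) = row 1: [0, I]; row 2: [I, 0].
M = (4/3)*1 + (2)*rho(e2) + (-7/6)*rho(e12) + (-3)*rho(e23), summed entrywise (1 is the identity matrix):
Answer: row 1: [4/3 - 7*I/6, -5*I]; row 2: [-I, 4/3 + 7*I/6]


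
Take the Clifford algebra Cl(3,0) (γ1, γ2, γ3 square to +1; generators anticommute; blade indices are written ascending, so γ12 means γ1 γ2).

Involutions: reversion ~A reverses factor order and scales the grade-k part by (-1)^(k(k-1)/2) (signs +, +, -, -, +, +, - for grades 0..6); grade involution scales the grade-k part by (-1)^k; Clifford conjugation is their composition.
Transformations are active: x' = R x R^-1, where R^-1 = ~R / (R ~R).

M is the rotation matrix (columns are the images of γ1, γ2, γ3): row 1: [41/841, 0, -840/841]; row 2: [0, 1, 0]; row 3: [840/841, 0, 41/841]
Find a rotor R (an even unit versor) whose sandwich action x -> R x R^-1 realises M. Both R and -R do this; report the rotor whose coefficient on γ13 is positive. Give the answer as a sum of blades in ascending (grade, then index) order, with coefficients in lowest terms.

Method: write R = a + b12*γ12 + b13*γ13 + b23*γ23 with a^2 + b12^2 + b13^2 + b23^2 = 1 (so R^-1 = ~R). Expanding the columns R e_j ~R gives tr M = 4a^2 - 1 and, from the antisymmetric part, M21 - M12 = -4a*b12, M13 - M31 = 4a*b13, M32 - M23 = -4a*b23.
Here tr M = 923/841, so a^2 = (1 + tr M)/4 = 441/841 and a = ±21/29. Taking a = 21/29: M21 - M12 = 0, M13 - M31 = -1680/841, M32 - M23 = 0, giving b12 = 0, b13 = -20/29, b23 = 0, i.e. R = 21/29 - 20/29*γ13.
Its γ13 coefficient is negative, so report the other preimage -R.
Answer: -21/29 + 20/29*γ13. Why the constraint matters: R and -R act identically through the sandwich — M has trace 923/841 either way — so only the sign condition on γ13 picks one of the two preimages.


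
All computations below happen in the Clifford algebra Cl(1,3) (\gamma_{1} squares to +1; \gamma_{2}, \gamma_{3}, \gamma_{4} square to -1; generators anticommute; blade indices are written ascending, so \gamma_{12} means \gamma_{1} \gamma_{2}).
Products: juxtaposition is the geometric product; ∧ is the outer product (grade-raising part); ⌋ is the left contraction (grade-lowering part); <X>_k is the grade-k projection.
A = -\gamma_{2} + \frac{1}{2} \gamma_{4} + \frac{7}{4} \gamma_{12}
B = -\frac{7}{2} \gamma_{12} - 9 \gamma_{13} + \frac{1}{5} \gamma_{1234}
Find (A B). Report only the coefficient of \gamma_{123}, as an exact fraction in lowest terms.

step 1: -\frac{49}{8} + \frac{7}{2} \gamma_{1} + \frac{63}{4} \gamma_{23} + \frac{7}{20} \gamma_{34} - \frac{89}{10} \gamma_{123} - \frac{7}{4} \gamma_{124} - \frac{47}{10} \gamma_{134}
Answer: -\frac{89}{10}


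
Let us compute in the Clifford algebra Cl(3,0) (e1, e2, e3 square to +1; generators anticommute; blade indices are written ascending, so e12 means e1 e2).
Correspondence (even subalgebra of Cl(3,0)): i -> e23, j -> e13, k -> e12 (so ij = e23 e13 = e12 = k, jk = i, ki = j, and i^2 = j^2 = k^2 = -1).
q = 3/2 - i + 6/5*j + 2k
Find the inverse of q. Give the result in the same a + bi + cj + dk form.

In blades: q = 3/2 + 2*e12 + 6/5*e13 - e23.
With qbar = 3/2 - 2*e12 - 6/5*e13 + e23 (scalar fixed, mapped units negated), q qbar = 869/100 (the sum of squared coefficients), so q^-1 = qbar / (869/100) = 150/869 - 200/869*e12 - 120/869*e13 + 100/869*e23; translating back:
Answer: 150/869 + 100/869*i - 120/869*j - 200/869*k


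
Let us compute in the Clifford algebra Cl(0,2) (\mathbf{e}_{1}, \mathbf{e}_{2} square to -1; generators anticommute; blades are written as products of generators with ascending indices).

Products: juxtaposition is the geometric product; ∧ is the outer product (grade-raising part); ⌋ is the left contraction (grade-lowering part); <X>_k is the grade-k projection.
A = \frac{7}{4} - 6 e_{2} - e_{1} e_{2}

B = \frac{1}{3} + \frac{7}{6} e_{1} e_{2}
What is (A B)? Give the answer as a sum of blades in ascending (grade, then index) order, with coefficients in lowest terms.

step 1: \frac{7}{4} - 7 e_{1} - 2 e_{2} + \frac{41}{24} e_{1} e_{2}
Answer: \frac{7}{4} - 7 e_{1} - 2 e_{2} + \frac{41}{24} e_{1} e_{2}


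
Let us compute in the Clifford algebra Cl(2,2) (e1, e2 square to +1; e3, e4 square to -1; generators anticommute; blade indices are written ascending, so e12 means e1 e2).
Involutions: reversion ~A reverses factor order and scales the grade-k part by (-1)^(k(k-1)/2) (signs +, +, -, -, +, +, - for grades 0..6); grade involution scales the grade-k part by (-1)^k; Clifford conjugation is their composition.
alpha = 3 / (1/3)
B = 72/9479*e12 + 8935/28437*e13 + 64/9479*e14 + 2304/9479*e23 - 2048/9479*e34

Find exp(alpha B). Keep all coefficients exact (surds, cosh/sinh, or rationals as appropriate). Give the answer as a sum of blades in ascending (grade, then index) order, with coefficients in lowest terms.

B^2 term by term: the squares give (72/9479)^2*(e12)^2 + (8935/28437)^2*(e13)^2 + (64/9479)^2*(e14)^2 + (2304/9479)^2*(e23)^2 + (-2048/9479)^2*(e34)^2 = 5184/89851441*(-1) + 79834225/808662969*(+1) + 4096/89851441*(+1) + 5308416/89851441*(+1) + 4194304/89851441*(-1) = 1/9 (each basis 2-blade squares to minus the product of its generators' squares); cross terms between blades sharing an index anticommute and cancel; the commuting (index-disjoint) pairs give grade-4 terms 2*c*c'*(blade product), which cancel blade by blade — e1234: -294912/89851441 + 294912/89851441 = 0 — confirming B is simple. So B^2 = 1/9.
B^2 = 1/9 — B^2 > 0, so the exponential closes hyperbolically: l = 1/3, alpha*l = 3, so exp(alpha B) = cosh(3) + (sinh(3)/(1/3))*B = cosh(3) + (3*sinh(3))*B.
Answer: cosh(3) + 216*sinh(3)/9479*e12 + 8935*sinh(3)/9479*e13 + 192*sinh(3)/9479*e14 + 6912*sinh(3)/9479*e23 - 6144*sinh(3)/9479*e34


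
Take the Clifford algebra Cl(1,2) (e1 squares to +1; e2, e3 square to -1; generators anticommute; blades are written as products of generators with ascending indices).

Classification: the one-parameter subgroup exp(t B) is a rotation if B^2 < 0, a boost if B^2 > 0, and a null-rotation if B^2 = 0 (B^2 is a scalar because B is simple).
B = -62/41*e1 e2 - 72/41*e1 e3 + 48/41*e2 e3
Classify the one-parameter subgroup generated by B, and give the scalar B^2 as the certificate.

B^2 term by term: the squares give (-62/41)^2*(e1 e2)^2 + (-72/41)^2*(e1 e3)^2 + (48/41)^2*(e2 e3)^2 = 3844/1681*(+1) + 5184/1681*(+1) + 2304/1681*(-1) = 4 (each basis 2-blade squares to minus the product of its generators' squares); cross terms between blades sharing an index anticommute and cancel. So B^2 = 4.
Answer: boost, certificate B^2 = 4. One invariant decides it: the square 4 survives every conjugation, and its sign is exactly the classification.


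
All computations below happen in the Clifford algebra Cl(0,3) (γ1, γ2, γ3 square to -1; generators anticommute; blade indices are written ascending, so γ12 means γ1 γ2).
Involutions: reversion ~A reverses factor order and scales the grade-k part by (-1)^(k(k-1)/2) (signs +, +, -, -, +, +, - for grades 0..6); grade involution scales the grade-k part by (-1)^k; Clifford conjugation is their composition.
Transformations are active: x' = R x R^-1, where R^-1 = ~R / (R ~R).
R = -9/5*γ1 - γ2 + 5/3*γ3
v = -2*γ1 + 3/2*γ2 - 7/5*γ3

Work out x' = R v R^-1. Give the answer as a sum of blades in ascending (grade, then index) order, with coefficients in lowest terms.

~R = -9/5*γ1 - γ2 + 5/3*γ3, and R ~R = -1579/225, so R^-1 = ~R / (-1579/225).
R v = 7/30 - 47/10*γ12 + 439/75*γ13 - 11/10*γ23
Answer: 3347/1579*γ1 - 4527/3158*γ2 + 10178/7895*γ3


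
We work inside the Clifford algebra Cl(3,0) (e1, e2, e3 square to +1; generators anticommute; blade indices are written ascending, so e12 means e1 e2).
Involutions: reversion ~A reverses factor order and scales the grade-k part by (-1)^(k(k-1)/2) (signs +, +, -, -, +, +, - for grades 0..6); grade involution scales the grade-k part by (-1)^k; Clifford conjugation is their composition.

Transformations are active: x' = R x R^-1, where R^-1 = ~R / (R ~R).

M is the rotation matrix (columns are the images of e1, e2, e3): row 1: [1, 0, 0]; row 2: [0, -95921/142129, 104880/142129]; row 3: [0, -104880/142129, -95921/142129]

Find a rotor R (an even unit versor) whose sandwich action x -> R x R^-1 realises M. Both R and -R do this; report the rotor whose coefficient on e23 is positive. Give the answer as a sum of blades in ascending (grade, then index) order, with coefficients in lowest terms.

Method: write R = a + b12*e12 + b13*e13 + b23*e23 with a^2 + b12^2 + b13^2 + b23^2 = 1 (so R^-1 = ~R). Expanding the columns R e_j ~R gives tr M = 4a^2 - 1 and, from the antisymmetric part, M21 - M12 = -4a*b12, M13 - M31 = 4a*b13, M32 - M23 = -4a*b23.
Here tr M = -49713/142129, so a^2 = (1 + tr M)/4 = 23104/142129 and a = ±152/377. Taking a = 152/377: M21 - M12 = 0, M13 - M31 = 0, M32 - M23 = -209760/142129, giving b12 = 0, b13 = 0, b23 = 345/377, i.e. R = 152/377 + 345/377*e23.
Its e23 coefficient is already positive.
Answer: 152/377 + 345/377*e23. Recall the cover is two-to-one: with M of trace -49713/142129, both preimages act alike, and the stated e23 sign chooses the sheet.


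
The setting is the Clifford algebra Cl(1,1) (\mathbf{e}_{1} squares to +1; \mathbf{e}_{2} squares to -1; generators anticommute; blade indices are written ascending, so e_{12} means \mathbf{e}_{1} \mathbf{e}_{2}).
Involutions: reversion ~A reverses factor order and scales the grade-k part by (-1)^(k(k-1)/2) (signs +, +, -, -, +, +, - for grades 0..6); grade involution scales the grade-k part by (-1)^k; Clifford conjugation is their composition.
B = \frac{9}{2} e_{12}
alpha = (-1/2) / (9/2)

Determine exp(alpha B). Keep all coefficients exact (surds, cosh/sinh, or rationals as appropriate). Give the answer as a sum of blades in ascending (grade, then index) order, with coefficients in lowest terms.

B^2 = (\frac{9}{2})^2*(e_{12})^2 = \frac{81}{4}*(+1) = \frac{81}{4} (a basis 2-blade squares to minus the product of its generators' squares).
B^2 = \frac{81}{4} — the series telescopes hyperbolically here: l = \frac{9}{2}, alpha*l = - \frac{1}{2}, so exp(alpha B) = cosh(- \frac{1}{2}) + (sinh(- \frac{1}{2})/(\frac{9}{2}))*B = \cosh{\left(\frac{1}{2} \right)} + (- \frac{2 \sinh{\left(\frac{1}{2} \right)}}{9})*B.
Answer: \cosh{\left(\frac{1}{2} \right)} - \sinh{\left(\frac{1}{2} \right)} e_{12}


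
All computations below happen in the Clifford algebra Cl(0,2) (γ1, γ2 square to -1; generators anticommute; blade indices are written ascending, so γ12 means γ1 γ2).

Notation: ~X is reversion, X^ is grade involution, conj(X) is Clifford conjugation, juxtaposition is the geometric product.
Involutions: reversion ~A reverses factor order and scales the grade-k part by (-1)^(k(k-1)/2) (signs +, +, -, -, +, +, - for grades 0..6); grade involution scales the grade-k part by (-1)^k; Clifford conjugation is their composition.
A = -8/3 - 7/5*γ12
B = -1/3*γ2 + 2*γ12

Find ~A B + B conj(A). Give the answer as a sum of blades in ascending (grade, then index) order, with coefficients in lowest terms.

first term: -14/5 + 7/15*γ1 + 8/9*γ2 - 16/3*γ12
second term: -14/5 - 7/15*γ1 + 8/9*γ2 - 16/3*γ12
Answer: -28/5 + 16/9*γ2 - 32/3*γ12


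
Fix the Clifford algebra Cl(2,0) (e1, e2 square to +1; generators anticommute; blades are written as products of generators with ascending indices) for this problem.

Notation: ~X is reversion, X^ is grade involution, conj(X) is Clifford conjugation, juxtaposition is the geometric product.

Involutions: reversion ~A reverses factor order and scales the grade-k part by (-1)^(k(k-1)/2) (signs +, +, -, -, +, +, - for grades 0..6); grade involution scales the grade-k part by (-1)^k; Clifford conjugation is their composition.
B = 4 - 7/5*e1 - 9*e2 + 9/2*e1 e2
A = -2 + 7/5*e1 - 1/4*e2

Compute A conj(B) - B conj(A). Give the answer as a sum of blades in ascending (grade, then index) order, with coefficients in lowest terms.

first term: -829/100 + 67/40*e1 - 253/10*e2 + 439/20*e1 e2
second term: -829/100 - 67/40*e1 + 253/10*e2 - 439/20*e1 e2
Answer: 67/20*e1 - 253/5*e2 + 439/10*e1 e2


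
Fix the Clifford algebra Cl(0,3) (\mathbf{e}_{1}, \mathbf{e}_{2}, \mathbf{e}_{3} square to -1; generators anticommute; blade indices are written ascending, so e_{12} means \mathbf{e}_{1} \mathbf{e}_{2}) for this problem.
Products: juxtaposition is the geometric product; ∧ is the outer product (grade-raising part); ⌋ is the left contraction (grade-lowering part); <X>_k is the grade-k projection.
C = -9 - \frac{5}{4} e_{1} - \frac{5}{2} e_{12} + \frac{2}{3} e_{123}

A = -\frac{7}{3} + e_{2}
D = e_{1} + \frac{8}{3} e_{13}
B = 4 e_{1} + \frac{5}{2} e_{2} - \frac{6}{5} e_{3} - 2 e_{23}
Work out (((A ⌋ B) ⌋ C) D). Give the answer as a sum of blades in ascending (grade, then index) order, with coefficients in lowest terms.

step 1: -\frac{5}{2} - \frac{28}{3} e_{1} - \frac{35}{6} e_{2} + \frac{24}{5} e_{3} + \frac{14}{3} e_{23}
step 2: \frac{65}{6} + \frac{1051}{72} e_{1} - \frac{70}{3} e_{2} + \frac{61}{20} e_{12} - \frac{35}{9} e_{13} + \frac{56}{9} e_{23} - \frac{5}{3} e_{123}
step 3: -\frac{913}{216} + \frac{65}{6} e_{1} - \frac{251}{180} e_{2} - \frac{1156}{27} e_{3} + \frac{182}{27} e_{12} + \frac{260}{9} e_{13} + \frac{49}{5} e_{23} + \frac{616}{9} e_{123}
Answer: -\frac{913}{216} + \frac{65}{6} e_{1} - \frac{251}{180} e_{2} - \frac{1156}{27} e_{3} + \frac{182}{27} e_{12} + \frac{260}{9} e_{13} + \frac{49}{5} e_{23} + \frac{616}{9} e_{123}


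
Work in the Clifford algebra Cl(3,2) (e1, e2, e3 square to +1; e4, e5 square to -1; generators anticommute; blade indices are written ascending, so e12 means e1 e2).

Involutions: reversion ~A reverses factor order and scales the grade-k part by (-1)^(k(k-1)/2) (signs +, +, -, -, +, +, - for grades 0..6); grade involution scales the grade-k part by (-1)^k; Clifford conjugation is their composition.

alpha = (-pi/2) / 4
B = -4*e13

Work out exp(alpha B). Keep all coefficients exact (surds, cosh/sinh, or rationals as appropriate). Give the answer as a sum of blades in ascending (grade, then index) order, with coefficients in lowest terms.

B^2 = (-4)^2*(e13)^2 = 16*(-1) = -16 (a basis 2-blade squares to minus the product of its generators' squares).
B^2 = -16 — B^2 < 0, so the exponential closes trigonometrically: l = 4, alpha*l = -pi/2, so exp(alpha B) = cos(-pi/2) + (sin(-pi/2)/4)*B = 0 + (-1/4)*B.
Answer: e13


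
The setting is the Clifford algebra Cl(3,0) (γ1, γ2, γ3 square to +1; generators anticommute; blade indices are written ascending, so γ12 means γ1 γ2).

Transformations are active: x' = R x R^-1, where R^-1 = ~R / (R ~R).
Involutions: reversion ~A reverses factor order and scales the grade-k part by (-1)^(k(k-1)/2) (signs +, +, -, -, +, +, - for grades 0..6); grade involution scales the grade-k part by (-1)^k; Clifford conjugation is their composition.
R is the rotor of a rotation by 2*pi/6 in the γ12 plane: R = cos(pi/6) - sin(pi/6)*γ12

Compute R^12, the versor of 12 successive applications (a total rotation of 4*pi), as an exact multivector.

The rotor phase is half the rotation angle and phases add under composition, so 12 steps in the γ12 plane accumulate phase 12*(pi/6) = 2*pi: R^12 = cos(2*pi) - sin(2*pi)*γ12.
cos(2*pi) = 1 and sin(2*pi) = 0, so R^12 = 1. The total rotation 4*pi is 2 full turns, so every vector returns to itself, yet the rotor is +1, back on the identity sheet (an even number of 2*pi turns).
Answer: 1


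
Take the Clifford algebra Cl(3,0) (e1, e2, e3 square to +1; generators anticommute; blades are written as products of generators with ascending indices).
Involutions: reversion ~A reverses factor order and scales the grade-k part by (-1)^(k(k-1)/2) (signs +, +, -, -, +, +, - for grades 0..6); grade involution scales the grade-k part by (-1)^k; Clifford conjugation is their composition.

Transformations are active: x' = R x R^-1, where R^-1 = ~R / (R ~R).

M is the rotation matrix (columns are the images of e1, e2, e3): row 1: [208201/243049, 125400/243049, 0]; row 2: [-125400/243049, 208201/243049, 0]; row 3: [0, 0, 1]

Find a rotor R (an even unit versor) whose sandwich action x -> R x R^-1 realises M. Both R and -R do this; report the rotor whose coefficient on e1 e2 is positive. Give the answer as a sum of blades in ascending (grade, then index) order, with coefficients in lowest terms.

Method: write R = a + b12*e1 e2 + b13*e1 e3 + b23*e2 e3 with a^2 + b12^2 + b13^2 + b23^2 = 1 (so R^-1 = ~R). Expanding the columns R e_j ~R gives tr M = 4a^2 - 1 and, from the antisymmetric part, M21 - M12 = -4a*b12, M13 - M31 = 4a*b13, M32 - M23 = -4a*b23.
Here tr M = 659451/243049, so a^2 = (1 + tr M)/4 = 225625/243049 and a = ±475/493. Taking a = 475/493: M21 - M12 = -250800/243049, M13 - M31 = 0, M32 - M23 = 0, giving b12 = 132/493, b13 = 0, b23 = 0, i.e. R = 475/493 + 132/493*e1 e2.
Its e1 e2 coefficient is already positive.
Answer: 475/493 + 132/493*e1 e2. Recall the cover is two-to-one: with M of trace 659451/243049, both preimages act alike, and the stated e1 e2 sign chooses the sheet.


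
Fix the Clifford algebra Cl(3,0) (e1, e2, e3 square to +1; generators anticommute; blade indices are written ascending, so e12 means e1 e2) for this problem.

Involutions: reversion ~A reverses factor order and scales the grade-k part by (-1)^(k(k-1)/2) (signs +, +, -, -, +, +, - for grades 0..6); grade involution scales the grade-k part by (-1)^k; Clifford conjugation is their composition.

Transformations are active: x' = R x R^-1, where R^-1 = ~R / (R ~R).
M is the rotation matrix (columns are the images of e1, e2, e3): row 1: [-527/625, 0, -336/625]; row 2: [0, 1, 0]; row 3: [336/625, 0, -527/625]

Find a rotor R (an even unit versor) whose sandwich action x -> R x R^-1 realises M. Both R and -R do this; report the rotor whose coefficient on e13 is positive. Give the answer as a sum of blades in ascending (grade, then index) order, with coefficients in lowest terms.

Method: write R = a + b12*e12 + b13*e13 + b23*e23 with a^2 + b12^2 + b13^2 + b23^2 = 1 (so R^-1 = ~R). Expanding the columns R e_j ~R gives tr M = 4a^2 - 1 and, from the antisymmetric part, M21 - M12 = -4a*b12, M13 - M31 = 4a*b13, M32 - M23 = -4a*b23.
Here tr M = -429/625, so a^2 = (1 + tr M)/4 = 49/625 and a = ±7/25. Taking a = 7/25: M21 - M12 = 0, M13 - M31 = -672/625, M32 - M23 = 0, giving b12 = 0, b13 = -24/25, b23 = 0, i.e. R = 7/25 - 24/25*e13.
Its e13 coefficient is negative, so report the other preimage -R.
Answer: -7/25 + 24/25*e13. Recall the cover is two-to-one: with M of trace -429/625, both preimages act alike, and the stated e13 sign chooses the sheet.
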